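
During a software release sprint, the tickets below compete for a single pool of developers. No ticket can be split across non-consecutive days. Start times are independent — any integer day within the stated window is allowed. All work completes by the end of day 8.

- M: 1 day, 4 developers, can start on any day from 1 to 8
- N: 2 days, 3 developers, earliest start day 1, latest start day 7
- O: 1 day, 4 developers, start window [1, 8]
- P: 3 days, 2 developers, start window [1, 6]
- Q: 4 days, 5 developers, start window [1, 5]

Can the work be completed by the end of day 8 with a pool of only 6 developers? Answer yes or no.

yes

Schedule M@1, N@2, O@4, P@1, Q@5: d1:6  d2:5  d3:5  d4:4  d5:5  d6:5  d7:5  d8:5 — peak 6 ≤ 6.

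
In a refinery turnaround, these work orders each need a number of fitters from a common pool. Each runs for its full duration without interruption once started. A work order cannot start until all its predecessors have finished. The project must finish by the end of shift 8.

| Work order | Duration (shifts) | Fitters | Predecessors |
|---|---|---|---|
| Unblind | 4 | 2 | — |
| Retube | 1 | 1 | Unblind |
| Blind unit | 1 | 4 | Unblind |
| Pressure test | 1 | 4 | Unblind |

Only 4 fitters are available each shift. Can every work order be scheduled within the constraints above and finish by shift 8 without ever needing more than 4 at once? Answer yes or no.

Schedule Unblind@1, Retube@5, Blind unit@6, Pressure test@7: s1:2  s2:2  s3:2  s4:2  s5:1  s6:4  s7:4  s8:0 — peak 4 ≤ 4.

yes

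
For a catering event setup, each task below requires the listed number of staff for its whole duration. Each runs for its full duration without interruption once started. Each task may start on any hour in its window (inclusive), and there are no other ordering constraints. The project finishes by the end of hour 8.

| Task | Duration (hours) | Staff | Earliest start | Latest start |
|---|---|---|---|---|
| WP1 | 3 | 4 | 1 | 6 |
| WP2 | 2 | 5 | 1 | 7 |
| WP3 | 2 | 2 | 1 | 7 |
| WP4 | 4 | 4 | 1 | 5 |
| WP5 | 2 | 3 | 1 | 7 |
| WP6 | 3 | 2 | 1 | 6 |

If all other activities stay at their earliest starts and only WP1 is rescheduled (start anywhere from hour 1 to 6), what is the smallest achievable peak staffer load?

16

WP1@1: h1:20  h2:20  h3:10  h4:4  h5:0  h6:0  h7:0  h8:0 → peak 20
WP1@2: h1:16  h2:20  h3:10  h4:8  h5:0  h6:0  h7:0  h8:0 → peak 20
WP1@3: h1:16  h2:16  h3:10  h4:8  h5:4  h6:0  h7:0  h8:0 → peak 16
WP1@4: h1:16  h2:16  h3:6  h4:8  h5:4  h6:4  h7:0  h8:0 → peak 16
WP1@5: h1:16  h2:16  h3:6  h4:4  h5:4  h6:4  h7:4  h8:0 → peak 16
WP1@6: h1:16  h2:16  h3:6  h4:4  h5:0  h6:4  h7:4  h8:4 → peak 16
Best is WP1@3, peak 16.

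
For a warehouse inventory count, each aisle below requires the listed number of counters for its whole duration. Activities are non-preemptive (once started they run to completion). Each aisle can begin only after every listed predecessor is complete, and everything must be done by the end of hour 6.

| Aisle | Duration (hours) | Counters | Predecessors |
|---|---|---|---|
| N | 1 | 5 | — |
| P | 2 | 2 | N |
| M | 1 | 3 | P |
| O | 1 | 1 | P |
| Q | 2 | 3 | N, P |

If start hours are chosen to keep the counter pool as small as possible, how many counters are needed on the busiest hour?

5

Early-start (N@1, P@2, M@4, O@4, Q@4) gives peak 7: h1:5  h2:2  h3:2  h4:7  h5:3  h6:0.
Shift Q→5.
Schedule N@1, P@2, M@4, O@4, Q@5: h1:5  h2:2  h3:2  h4:4  h5:3  h6:3 — peak 5.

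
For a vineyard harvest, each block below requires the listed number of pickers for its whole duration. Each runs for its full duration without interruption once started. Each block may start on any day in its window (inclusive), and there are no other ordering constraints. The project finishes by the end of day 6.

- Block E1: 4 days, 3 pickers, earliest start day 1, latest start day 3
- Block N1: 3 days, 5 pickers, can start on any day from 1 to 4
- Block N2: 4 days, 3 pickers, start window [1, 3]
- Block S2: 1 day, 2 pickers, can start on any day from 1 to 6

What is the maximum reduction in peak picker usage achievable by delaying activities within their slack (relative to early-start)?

Early-start peak: d1:13  d2:11  d3:11  d4:6  d5:0  d6:0 ⇒ 13.
Leveled (Block E1@1, Block N1@1, Block N2@1, Block S2@4): d1:11  d2:11  d3:11  d4:8  d5:0  d6:0 ⇒ 11.
Reduction 13 − 11 = 2.

2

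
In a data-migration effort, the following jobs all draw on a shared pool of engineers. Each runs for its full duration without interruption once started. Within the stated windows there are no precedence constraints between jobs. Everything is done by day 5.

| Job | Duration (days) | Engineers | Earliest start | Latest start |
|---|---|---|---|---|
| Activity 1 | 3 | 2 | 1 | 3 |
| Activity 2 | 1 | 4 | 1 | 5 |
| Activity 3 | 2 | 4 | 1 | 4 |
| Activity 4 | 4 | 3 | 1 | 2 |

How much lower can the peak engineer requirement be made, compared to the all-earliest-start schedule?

6

Early-start peak: d1:13  d2:9  d3:5  d4:3  d5:0 ⇒ 13.
Leveled (Activity 1@1, Activity 2@1, Activity 3@4, Activity 4@2): d1:6  d2:5  d3:5  d4:7  d5:7 ⇒ 7.
Reduction 13 − 7 = 6.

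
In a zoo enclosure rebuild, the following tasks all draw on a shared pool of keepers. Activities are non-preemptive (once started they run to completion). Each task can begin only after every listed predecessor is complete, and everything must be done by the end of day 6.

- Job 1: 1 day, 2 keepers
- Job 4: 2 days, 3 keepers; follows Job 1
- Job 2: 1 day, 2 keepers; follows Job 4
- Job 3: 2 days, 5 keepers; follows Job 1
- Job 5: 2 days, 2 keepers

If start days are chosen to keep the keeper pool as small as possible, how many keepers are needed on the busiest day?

5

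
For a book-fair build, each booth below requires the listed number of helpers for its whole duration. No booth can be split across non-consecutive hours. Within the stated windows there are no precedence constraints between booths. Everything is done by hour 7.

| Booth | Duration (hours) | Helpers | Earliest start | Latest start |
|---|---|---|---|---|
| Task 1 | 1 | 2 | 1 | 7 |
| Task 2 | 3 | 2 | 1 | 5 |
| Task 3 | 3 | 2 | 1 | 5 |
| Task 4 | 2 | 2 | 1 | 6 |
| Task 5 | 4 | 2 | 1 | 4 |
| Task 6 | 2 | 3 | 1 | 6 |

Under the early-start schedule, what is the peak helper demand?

13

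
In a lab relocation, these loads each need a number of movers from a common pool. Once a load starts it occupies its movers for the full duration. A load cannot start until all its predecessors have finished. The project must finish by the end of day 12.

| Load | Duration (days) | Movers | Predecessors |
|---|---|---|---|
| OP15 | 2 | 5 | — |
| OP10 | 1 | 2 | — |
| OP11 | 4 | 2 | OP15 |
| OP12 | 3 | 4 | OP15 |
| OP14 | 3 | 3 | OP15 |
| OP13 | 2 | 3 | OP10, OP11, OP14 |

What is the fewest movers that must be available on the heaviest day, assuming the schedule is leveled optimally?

Early-start (OP15@1, OP10@1, OP11@3, OP12@3, OP14@3, OP13@7) gives peak 9: d1:7  d2:5  d3:9  d4:9  d5:9  d6:2  d7:3  d8:3  d9:0  d10:0  d11:0  d12:0.
Shift OP10→3, OP12→7, OP14→4, OP13→10.
Schedule OP15@1, OP10@3, OP11@3, OP12@7, OP14@4, OP13@10: d1:5  d2:5  d3:4  d4:5  d5:5  d6:5  d7:4  d8:4  d9:4  d10:3  d11:3  d12:0 — peak 5.

5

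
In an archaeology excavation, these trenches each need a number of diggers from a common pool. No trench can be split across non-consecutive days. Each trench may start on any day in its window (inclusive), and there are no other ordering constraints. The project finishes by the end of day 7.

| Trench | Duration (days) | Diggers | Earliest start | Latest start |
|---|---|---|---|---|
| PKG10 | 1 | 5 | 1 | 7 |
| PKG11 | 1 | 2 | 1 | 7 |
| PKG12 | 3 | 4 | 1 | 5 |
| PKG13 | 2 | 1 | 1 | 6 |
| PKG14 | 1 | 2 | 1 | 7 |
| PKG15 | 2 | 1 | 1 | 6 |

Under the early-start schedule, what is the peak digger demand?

15

Early-start schedule: PKG10@1, PKG11@1, PKG12@1, PKG13@1, PKG14@1, PKG15@1.
Load per day: day 1: 15, day 2: 6, day 3: 4, day 4: 0, day 5: 0, day 6: 0, day 7: 0.
Peak is 15.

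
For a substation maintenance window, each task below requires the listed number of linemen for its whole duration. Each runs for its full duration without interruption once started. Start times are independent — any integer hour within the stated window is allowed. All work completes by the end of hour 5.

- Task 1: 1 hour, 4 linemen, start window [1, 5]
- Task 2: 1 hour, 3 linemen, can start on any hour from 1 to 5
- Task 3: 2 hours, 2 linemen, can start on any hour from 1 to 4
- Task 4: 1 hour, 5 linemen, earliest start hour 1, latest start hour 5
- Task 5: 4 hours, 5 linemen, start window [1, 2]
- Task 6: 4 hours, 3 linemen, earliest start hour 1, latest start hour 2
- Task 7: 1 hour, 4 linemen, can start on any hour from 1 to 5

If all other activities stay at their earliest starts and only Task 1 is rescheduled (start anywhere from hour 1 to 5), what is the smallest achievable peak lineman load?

22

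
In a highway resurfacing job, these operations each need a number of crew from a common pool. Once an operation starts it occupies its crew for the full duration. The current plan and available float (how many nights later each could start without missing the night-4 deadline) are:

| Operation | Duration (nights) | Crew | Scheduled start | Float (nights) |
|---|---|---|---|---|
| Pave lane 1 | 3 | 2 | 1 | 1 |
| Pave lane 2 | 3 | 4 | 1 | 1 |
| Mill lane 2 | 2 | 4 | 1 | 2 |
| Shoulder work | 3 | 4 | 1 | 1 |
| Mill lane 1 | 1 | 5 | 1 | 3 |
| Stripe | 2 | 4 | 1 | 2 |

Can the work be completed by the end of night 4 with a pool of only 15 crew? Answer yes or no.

Schedule Pave lane 1@1, Pave lane 2@1, Mill lane 2@1, Shoulder work@1, Mill lane 1@4, Stripe@3: n1:14  n2:14  n3:14  n4:9 — peak 14 ≤ 15.

yes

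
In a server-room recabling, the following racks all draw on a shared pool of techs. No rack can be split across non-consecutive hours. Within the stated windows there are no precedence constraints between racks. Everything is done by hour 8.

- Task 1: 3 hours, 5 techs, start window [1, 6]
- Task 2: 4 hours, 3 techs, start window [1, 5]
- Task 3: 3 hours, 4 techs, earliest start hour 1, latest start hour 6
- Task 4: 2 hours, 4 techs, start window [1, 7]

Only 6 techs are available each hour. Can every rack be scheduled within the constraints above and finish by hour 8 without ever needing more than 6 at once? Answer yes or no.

The minimum achievable peak is 7; 6 < 7, so no feasible schedule stays within the cap.

no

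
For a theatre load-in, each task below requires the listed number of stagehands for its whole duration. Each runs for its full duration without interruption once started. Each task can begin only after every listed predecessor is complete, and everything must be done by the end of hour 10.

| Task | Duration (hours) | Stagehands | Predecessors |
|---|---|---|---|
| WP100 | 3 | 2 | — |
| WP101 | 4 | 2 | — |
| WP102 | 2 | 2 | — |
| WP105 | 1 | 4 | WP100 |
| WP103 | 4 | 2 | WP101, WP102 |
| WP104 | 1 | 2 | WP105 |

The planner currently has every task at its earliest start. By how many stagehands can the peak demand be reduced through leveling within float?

Early-start peak: h1:6  h2:6  h3:4  h4:6  h5:4  h6:2  h7:2  h8:2  h9:0  h10:0 ⇒ 6.
Leveled (WP100@1, WP101@1, WP102@4, WP105@6, WP103@7, WP104@7): h1:4  h2:4  h3:4  h4:4  h5:2  h6:4  h7:4  h8:2  h9:2  h10:2 ⇒ 4.
Reduction 6 − 4 = 2.

2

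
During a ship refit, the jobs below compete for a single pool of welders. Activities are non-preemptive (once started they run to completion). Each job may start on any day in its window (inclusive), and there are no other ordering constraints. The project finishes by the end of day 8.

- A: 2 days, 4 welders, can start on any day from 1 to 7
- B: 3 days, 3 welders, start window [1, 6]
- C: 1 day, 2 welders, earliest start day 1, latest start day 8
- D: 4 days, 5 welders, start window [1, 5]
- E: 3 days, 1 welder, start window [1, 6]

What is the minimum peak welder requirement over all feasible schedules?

Early-start (A@1, B@1, C@1, D@1, E@1) gives peak 15: d1:15  d2:13  d3:9  d4:5  d5:0  d6:0  d7:0  d8:0.
Shift C→3, D→4, E→3.
Schedule A@1, B@1, C@3, D@4, E@3: d1:7  d2:7  d3:6  d4:6  d5:6  d6:5  d7:5  d8:0 — peak 7.

7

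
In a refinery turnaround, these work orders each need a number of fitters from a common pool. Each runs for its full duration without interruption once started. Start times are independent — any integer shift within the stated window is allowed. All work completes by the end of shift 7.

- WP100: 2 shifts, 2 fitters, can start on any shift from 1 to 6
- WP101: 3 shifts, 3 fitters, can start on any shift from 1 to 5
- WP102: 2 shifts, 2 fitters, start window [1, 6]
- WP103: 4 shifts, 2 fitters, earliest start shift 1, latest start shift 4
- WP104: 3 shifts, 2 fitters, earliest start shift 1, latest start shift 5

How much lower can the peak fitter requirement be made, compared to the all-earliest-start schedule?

Early-start peak: s1:11  s2:11  s3:7  s4:2  s5:0  s6:0  s7:0 ⇒ 11.
Leveled (WP100@1, WP101@1, WP102@3, WP103@4, WP104@5): s1:5  s2:5  s3:5  s4:4  s5:4  s6:4  s7:4 ⇒ 5.
Reduction 11 − 5 = 6.

6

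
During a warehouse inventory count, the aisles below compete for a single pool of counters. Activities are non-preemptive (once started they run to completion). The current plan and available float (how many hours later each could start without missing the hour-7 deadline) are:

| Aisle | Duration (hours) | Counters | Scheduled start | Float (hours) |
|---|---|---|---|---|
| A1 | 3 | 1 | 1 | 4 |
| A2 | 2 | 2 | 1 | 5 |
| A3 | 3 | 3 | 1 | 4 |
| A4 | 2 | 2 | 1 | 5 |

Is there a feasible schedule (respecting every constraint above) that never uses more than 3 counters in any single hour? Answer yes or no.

Schedule A1@1, A2@1, A3@5, A4@3: h1:3  h2:3  h3:3  h4:2  h5:3  h6:3  h7:3 — peak 3 ≤ 3.

yes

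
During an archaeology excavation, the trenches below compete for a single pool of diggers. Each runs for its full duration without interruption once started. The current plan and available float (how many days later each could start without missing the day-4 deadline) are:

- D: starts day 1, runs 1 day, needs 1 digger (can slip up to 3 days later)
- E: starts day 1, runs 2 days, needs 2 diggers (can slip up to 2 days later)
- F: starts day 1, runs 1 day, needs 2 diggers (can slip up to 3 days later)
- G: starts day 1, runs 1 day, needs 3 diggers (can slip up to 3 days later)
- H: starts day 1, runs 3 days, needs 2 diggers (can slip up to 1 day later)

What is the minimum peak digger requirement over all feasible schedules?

4

Early-start (D@1, E@1, F@1, G@1, H@1) gives peak 10: d1:10  d2:4  d3:2  d4:0.
Shift E→2, F→4, H→2.
Schedule D@1, E@2, F@4, G@1, H@2: d1:4  d2:4  d3:4  d4:4 — peak 4.
Total digger-days = 16 over 4 days ⇒ peak ≥ ⌈16/4⌉ = 4, so 4 is optimal.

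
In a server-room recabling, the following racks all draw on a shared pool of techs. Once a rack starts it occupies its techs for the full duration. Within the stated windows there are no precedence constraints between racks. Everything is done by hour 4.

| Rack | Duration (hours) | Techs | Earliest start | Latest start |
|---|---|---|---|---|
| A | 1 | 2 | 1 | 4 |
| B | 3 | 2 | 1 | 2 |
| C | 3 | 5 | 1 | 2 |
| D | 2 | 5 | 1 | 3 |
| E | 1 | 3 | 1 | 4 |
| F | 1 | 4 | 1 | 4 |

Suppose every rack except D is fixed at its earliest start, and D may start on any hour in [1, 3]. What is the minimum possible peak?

D@1: h1:21  h2:12  h3:7  h4:0 → peak 21
D@2: h1:16  h2:12  h3:12  h4:0 → peak 16
D@3: h1:16  h2:7  h3:12  h4:5 → peak 16
Best is D@2, peak 16.

16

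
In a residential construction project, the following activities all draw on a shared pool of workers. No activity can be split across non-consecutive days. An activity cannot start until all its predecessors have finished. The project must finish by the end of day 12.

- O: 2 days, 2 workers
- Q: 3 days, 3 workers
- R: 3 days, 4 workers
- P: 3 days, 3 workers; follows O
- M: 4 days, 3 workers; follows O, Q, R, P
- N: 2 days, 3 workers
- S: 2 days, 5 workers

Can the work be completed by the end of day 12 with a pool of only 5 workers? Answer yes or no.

Total worker-days = 62; over 12 days the average is 62/12 > 5, so some day must exceed 5.

no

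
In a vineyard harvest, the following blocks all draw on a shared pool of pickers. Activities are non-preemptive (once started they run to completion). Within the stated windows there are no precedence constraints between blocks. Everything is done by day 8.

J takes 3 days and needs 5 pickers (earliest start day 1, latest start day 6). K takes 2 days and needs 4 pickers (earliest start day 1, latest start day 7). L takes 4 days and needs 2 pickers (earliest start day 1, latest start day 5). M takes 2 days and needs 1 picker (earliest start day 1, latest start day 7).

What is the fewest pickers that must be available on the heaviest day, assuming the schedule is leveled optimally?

Early-start (J@1, K@1, L@1, M@1) gives peak 12: d1:12  d2:12  d3:7  d4:2  d5:0  d6:0  d7:0  d8:0.
Shift K→4, L→4.
Schedule J@1, K@4, L@4, M@1: d1:6  d2:6  d3:5  d4:6  d5:6  d6:2  d7:2  d8:0 — peak 6.

6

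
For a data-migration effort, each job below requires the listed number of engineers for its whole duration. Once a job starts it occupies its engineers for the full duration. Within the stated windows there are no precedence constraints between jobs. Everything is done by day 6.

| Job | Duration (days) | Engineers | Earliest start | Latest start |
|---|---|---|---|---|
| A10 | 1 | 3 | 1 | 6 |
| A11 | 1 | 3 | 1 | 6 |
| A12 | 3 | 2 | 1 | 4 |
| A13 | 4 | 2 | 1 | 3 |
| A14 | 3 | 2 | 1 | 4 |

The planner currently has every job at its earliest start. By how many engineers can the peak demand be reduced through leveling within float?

7

Early-start peak: d1:12  d2:6  d3:6  d4:2  d5:0  d6:0 ⇒ 12.
Leveled (A10@1, A11@2, A12@1, A13@3, A14@4): d1:5  d2:5  d3:4  d4:4  d5:4  d6:4 ⇒ 5.
Reduction 12 − 5 = 7.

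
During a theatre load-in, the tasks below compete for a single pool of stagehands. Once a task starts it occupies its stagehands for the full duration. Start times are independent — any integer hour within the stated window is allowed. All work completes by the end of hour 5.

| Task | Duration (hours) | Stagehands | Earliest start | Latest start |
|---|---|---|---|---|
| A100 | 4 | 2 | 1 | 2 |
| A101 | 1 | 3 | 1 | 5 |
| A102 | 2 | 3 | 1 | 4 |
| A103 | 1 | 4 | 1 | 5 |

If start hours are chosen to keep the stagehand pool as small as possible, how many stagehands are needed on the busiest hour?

Early-start (A100@1, A101@1, A102@1, A103@1) gives peak 12: h1:12  h2:5  h3:2  h4:2  h5:0.
Shift A102→2, A103→5.
Schedule A100@1, A101@1, A102@2, A103@5: h1:5  h2:5  h3:5  h4:2  h5:4 — peak 5.
Total stagehand-hours = 21 over 5 hours ⇒ peak ≥ ⌈21/5⌉ = 5, so 5 is optimal.

5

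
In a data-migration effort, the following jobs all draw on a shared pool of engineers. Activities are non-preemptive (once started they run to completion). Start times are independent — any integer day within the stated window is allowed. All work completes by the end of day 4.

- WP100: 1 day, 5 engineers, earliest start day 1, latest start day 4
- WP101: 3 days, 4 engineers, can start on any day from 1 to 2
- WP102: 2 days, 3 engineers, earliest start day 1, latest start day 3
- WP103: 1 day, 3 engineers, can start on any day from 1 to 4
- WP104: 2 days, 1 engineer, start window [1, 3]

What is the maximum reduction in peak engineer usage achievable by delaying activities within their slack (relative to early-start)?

8

Early-start peak: d1:16  d2:8  d3:4  d4:0 ⇒ 16.
Leveled (WP100@1, WP101@2, WP102@1, WP103@3, WP104@2): d1:8  d2:8  d3:8  d4:4 ⇒ 8.
Reduction 16 − 8 = 8.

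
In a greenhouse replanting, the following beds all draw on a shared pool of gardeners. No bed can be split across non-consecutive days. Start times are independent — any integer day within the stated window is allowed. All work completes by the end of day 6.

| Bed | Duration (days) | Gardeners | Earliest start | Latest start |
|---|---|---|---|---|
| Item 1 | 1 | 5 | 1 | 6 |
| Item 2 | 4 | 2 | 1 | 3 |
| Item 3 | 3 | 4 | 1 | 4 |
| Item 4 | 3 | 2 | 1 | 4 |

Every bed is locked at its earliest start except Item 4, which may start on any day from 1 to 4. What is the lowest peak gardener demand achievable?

Item 4@1: d1:13  d2:8  d3:8  d4:2  d5:0  d6:0 → peak 13
Item 4@2: d1:11  d2:8  d3:8  d4:4  d5:0  d6:0 → peak 11
Item 4@3: d1:11  d2:6  d3:8  d4:4  d5:2  d6:0 → peak 11
Item 4@4: d1:11  d2:6  d3:6  d4:4  d5:2  d6:2 → peak 11
Best is Item 4@2, peak 11.

11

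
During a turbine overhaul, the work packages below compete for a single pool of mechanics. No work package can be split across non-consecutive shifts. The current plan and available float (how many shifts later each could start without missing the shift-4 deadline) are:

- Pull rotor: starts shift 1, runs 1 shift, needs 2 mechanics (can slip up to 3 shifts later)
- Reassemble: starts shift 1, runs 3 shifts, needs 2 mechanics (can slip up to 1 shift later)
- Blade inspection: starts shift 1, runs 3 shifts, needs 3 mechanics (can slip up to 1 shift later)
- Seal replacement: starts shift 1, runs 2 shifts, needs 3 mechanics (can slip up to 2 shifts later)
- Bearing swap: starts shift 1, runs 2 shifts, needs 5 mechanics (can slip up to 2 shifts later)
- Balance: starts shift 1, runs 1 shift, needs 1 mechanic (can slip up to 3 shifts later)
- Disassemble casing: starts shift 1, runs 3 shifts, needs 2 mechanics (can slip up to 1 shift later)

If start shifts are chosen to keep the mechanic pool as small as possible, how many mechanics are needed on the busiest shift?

12

Early-start (Pull rotor@1, Reassemble@1, Blade inspection@1, Seal replacement@1, Bearing swap@1, Balance@1, Disassemble casing@1) gives peak 18: s1:18  s2:15  s3:7  s4:0.
Shift Bearing swap→3, Disassemble casing→2.
Schedule Pull rotor@1, Reassemble@1, Blade inspection@1, Seal replacement@1, Bearing swap@3, Balance@1, Disassemble casing@2: s1:11  s2:10  s3:12  s4:7 — peak 12.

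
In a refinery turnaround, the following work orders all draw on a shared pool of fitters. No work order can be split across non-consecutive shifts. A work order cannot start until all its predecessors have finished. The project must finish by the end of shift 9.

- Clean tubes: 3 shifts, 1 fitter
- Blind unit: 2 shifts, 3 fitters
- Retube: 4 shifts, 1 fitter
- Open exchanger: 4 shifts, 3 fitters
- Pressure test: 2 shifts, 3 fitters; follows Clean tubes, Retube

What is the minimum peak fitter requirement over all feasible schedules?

4

Early-start (Clean tubes@1, Blind unit@1, Retube@1, Open exchanger@1, Pressure test@5) gives peak 8: s1:8  s2:8  s3:5  s4:4  s5:3  s6:3  s7:0  s8:0  s9:0.
Shift Retube→3, Open exchanger→4, Pressure test→8.
Schedule Clean tubes@1, Blind unit@1, Retube@3, Open exchanger@4, Pressure test@8: s1:4  s2:4  s3:2  s4:4  s5:4  s6:4  s7:3  s8:3  s9:3 — peak 4.
Total fitter-shifts = 31 over 9 shifts ⇒ peak ≥ ⌈31/9⌉ = 4, so 4 is optimal.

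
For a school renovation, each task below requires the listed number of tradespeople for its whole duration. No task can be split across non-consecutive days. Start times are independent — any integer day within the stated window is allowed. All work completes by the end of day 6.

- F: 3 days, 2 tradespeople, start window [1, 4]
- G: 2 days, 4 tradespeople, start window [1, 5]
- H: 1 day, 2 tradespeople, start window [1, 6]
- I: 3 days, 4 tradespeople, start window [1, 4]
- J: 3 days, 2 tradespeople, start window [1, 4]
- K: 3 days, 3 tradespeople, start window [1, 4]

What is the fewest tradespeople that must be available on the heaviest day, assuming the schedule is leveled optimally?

Early-start (F@1, G@1, H@1, I@1, J@1, K@1) gives peak 17: d1:17  d2:15  d3:11  d4:0  d5:0  d6:0.
Shift H→3, I→4, K→4.
Schedule F@1, G@1, H@3, I@4, J@1, K@4: d1:8  d2:8  d3:6  d4:7  d5:7  d6:7 — peak 8.
Total tradesperson-days = 43 over 6 days ⇒ peak ≥ ⌈43/6⌉ = 8, so 8 is optimal.

8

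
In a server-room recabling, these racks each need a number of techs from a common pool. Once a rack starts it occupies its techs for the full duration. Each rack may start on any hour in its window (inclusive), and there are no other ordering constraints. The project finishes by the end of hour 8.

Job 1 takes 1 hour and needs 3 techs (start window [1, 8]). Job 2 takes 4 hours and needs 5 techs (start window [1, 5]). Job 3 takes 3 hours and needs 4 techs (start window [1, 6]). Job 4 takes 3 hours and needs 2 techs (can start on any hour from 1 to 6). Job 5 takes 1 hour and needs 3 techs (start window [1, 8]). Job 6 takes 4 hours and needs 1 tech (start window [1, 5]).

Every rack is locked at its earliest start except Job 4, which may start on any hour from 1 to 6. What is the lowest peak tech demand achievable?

16

Job 4@1: h1:18  h2:12  h3:12  h4:6  h5:0  h6:0  h7:0  h8:0 → peak 18
Job 4@2: h1:16  h2:12  h3:12  h4:8  h5:0  h6:0  h7:0  h8:0 → peak 16
Job 4@3: h1:16  h2:10  h3:12  h4:8  h5:2  h6:0  h7:0  h8:0 → peak 16
Job 4@4: h1:16  h2:10  h3:10  h4:8  h5:2  h6:2  h7:0  h8:0 → peak 16
Job 4@5: h1:16  h2:10  h3:10  h4:6  h5:2  h6:2  h7:2  h8:0 → peak 16
Job 4@6: h1:16  h2:10  h3:10  h4:6  h5:0  h6:2  h7:2  h8:2 → peak 16
Best is Job 4@2, peak 16.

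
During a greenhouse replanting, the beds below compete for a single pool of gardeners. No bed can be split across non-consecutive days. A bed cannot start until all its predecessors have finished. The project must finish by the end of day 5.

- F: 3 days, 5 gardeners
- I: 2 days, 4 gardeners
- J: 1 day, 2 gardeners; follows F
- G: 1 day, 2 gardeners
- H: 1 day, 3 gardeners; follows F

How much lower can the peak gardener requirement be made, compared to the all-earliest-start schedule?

4

Early-start peak: d1:11  d2:9  d3:5  d4:5  d5:0 ⇒ 11.
Leveled (F@1, I@4, J@4, G@1, H@5): d1:7  d2:5  d3:5  d4:6  d5:7 ⇒ 7.
Reduction 11 − 7 = 4.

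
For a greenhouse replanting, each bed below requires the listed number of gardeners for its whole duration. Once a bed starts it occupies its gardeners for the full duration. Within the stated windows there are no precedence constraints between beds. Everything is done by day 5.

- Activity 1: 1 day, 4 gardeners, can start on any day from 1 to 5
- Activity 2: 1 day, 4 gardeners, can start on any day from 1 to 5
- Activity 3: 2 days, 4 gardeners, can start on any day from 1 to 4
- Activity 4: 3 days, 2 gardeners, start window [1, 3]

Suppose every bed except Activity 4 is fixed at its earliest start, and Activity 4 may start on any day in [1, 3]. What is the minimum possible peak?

Activity 4@1: d1:14  d2:6  d3:2  d4:0  d5:0 → peak 14
Activity 4@2: d1:12  d2:6  d3:2  d4:2  d5:0 → peak 12
Activity 4@3: d1:12  d2:4  d3:2  d4:2  d5:2 → peak 12
Best is Activity 4@2, peak 12.

12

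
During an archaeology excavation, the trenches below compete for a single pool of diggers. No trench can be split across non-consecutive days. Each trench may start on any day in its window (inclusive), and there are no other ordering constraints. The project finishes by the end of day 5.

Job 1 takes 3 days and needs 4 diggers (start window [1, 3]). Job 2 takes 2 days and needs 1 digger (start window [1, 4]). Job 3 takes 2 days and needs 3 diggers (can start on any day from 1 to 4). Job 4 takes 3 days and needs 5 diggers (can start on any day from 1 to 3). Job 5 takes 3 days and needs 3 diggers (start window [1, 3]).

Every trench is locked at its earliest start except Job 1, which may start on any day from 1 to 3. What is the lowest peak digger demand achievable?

12

Job 1@1: d1:16  d2:16  d3:12  d4:0  d5:0 → peak 16
Job 1@2: d1:12  d2:16  d3:12  d4:4  d5:0 → peak 16
Job 1@3: d1:12  d2:12  d3:12  d4:4  d5:4 → peak 12
Best is Job 1@3, peak 12.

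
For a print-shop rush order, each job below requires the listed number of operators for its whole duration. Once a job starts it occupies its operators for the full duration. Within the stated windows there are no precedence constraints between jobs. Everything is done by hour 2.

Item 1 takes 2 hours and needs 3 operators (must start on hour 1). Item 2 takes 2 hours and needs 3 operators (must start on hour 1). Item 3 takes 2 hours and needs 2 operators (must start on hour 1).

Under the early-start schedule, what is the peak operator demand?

8

Early-start schedule: Item 1@1, Item 2@1, Item 3@1.
Load per hour: hour 1: 8, hour 2: 8.
Peak is 8.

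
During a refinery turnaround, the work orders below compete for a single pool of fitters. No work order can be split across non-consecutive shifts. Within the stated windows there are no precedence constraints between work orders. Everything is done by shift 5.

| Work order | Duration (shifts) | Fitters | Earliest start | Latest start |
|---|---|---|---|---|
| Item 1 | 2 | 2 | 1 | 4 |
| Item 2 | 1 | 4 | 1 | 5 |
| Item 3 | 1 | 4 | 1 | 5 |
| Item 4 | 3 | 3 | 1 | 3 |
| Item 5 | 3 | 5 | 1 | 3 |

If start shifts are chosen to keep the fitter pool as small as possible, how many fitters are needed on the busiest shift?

8

Early-start (Item 1@1, Item 2@1, Item 3@1, Item 4@1, Item 5@1) gives peak 18: s1:18  s2:10  s3:8  s4:0  s5:0.
Shift Item 3→2, Item 4→3, Item 5→3.
Schedule Item 1@1, Item 2@1, Item 3@2, Item 4@3, Item 5@3: s1:6  s2:6  s3:8  s4:8  s5:8 — peak 8.
Total fitter-shifts = 36 over 5 shifts ⇒ peak ≥ ⌈36/5⌉ = 8, so 8 is optimal.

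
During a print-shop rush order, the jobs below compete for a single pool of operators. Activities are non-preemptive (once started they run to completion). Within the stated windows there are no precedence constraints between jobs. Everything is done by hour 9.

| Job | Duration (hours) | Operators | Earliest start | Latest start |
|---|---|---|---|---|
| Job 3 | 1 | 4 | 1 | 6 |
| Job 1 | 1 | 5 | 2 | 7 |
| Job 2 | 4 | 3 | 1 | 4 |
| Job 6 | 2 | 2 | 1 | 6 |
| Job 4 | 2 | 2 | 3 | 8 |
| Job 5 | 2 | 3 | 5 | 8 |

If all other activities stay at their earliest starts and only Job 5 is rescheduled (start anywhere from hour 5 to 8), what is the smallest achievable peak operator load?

Job 5@5: h1:9  h2:10  h3:5  h4:5  h5:3  h6:3  h7:0  h8:0  h9:0 → peak 10
Job 5@6: h1:9  h2:10  h3:5  h4:5  h5:0  h6:3  h7:3  h8:0  h9:0 → peak 10
Job 5@7: h1:9  h2:10  h3:5  h4:5  h5:0  h6:0  h7:3  h8:3  h9:0 → peak 10
Job 5@8: h1:9  h2:10  h3:5  h4:5  h5:0  h6:0  h7:0  h8:3  h9:3 → peak 10
Best is Job 5@5, peak 10.

10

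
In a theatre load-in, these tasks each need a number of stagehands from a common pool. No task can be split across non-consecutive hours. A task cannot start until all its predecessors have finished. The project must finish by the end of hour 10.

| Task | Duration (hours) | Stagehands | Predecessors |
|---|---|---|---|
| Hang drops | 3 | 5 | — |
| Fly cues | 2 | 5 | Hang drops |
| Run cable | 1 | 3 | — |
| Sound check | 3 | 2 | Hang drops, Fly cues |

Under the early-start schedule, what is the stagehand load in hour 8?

2

At early start, hour 8 has: Sound check.
Demand: 2 = 2.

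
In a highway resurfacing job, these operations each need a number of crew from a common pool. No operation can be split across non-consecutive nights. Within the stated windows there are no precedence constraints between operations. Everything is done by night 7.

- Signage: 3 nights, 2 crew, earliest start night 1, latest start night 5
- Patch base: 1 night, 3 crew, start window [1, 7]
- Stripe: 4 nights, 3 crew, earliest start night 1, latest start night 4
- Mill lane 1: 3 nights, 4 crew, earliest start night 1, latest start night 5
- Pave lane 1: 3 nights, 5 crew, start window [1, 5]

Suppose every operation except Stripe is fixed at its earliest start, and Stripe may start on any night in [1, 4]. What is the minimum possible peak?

Stripe@1: n1:17  n2:14  n3:14  n4:3  n5:0  n6:0  n7:0 → peak 17
Stripe@2: n1:14  n2:14  n3:14  n4:3  n5:3  n6:0  n7:0 → peak 14
Stripe@3: n1:14  n2:11  n3:14  n4:3  n5:3  n6:3  n7:0 → peak 14
Stripe@4: n1:14  n2:11  n3:11  n4:3  n5:3  n6:3  n7:3 → peak 14
Best is Stripe@2, peak 14.

14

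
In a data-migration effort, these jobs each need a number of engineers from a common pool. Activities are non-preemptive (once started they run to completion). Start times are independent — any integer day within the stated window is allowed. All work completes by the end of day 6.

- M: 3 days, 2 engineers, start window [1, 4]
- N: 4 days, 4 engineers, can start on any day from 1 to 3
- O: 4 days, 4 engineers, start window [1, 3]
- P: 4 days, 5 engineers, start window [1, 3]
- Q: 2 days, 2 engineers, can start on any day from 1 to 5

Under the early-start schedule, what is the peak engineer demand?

Early-start schedule: M@1, N@1, O@1, P@1, Q@1.
Load per day: day 1: 17, day 2: 17, day 3: 15, day 4: 13, day 5: 0, day 6: 0.
Peak is 17.

17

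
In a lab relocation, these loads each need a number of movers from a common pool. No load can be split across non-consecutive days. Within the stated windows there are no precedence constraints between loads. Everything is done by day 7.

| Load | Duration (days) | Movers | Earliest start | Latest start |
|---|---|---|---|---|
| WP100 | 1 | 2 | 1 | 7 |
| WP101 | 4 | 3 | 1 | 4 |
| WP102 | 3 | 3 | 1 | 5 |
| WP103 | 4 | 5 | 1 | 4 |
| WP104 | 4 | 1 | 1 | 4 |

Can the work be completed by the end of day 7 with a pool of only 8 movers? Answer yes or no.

no

The minimum achievable peak is 9; 8 < 9, so no feasible schedule stays within the cap.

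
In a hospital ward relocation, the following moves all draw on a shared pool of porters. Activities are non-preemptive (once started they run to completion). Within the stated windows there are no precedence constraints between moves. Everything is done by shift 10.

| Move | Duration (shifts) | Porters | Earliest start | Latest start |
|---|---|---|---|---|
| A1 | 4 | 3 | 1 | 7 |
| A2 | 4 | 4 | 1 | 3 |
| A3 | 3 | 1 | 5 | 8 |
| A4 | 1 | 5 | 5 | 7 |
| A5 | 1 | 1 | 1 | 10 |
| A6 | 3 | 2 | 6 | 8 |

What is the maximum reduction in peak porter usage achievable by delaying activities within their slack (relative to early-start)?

2

Early-start peak: s1:8  s2:7  s3:7  s4:7  s5:6  s6:3  s7:3  s8:2  s9:0  s10:0 ⇒ 8.
Leveled (A1@6, A2@1, A3@5, A4@5, A5@1, A6@6): s1:5  s2:4  s3:4  s4:4  s5:6  s6:6  s7:6  s8:5  s9:3  s10:0 ⇒ 6.
Reduction 8 − 6 = 2.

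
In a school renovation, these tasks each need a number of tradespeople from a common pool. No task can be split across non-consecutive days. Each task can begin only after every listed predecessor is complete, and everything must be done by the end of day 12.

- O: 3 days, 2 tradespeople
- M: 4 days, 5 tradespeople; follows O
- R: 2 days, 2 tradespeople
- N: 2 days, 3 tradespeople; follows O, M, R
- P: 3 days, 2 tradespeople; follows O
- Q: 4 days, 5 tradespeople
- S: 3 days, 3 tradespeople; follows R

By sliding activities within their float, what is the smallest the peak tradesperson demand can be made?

Early-start (O@1, M@4, R@1, N@8, P@4, Q@1, S@3) gives peak 15: d1:9  d2:9  d3:10  d4:15  d5:10  d6:7  d7:5  d8:3  d9:3  d10:0  d11:0  d12:0.
Shift M→5, R→4, N→9, P→6, S→9.
Schedule O@1, M@5, R@4, N@9, P@6, Q@1, S@9: d1:7  d2:7  d3:7  d4:7  d5:7  d6:7  d7:7  d8:7  d9:6  d10:6  d11:3  d12:0 — peak 7.

7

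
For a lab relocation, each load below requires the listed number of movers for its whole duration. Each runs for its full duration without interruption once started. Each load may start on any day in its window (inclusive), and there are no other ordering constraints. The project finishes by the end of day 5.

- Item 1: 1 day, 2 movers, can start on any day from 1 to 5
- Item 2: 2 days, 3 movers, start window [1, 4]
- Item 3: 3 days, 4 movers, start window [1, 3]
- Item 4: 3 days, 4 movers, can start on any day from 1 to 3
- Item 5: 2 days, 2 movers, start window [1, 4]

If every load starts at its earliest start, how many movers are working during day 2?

At early start, day 2 has: Item 2, Item 3, Item 4, Item 5.
Demand: 3 + 4 + 4 + 2 = 13.

13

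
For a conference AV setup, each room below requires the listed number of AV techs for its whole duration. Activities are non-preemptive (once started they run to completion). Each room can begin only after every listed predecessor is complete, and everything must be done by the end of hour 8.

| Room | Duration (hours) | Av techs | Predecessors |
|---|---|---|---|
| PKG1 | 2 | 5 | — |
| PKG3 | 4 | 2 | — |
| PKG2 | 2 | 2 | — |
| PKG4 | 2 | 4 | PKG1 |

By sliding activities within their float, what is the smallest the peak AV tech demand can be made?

Early-start (PKG1@1, PKG3@1, PKG2@1, PKG4@3) gives peak 9: h1:9  h2:9  h3:6  h4:6  h5:0  h6:0  h7:0  h8:0.
Shift PKG3→3, PKG2→3, PKG4→7.
Schedule PKG1@1, PKG3@3, PKG2@3, PKG4@7: h1:5  h2:5  h3:4  h4:4  h5:2  h6:2  h7:4  h8:4 — peak 5.

5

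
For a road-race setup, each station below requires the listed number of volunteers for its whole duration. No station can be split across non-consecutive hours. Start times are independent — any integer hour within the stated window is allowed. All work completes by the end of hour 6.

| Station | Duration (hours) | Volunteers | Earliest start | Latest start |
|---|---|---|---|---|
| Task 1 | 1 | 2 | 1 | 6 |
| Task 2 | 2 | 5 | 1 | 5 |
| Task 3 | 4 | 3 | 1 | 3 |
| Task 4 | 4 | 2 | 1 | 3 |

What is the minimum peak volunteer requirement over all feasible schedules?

Early-start (Task 1@1, Task 2@1, Task 3@1, Task 4@1) gives peak 12: h1:12  h2:10  h3:5  h4:5  h5:0  h6:0.
Shift Task 3→3, Task 4→2.
Schedule Task 1@1, Task 2@1, Task 3@3, Task 4@2: h1:7  h2:7  h3:5  h4:5  h5:5  h6:3 — peak 7.

7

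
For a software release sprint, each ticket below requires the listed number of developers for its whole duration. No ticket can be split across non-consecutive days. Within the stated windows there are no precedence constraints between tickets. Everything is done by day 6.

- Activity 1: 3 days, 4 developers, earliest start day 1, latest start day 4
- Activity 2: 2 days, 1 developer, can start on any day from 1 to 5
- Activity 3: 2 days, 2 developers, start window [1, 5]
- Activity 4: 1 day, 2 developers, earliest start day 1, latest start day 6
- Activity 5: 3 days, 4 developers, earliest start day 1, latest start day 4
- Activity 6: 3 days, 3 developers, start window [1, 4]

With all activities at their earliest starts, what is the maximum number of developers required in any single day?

16

Early-start schedule: Activity 1@1, Activity 2@1, Activity 3@1, Activity 4@1, Activity 5@1, Activity 6@1.
Load per day: day 1: 16, day 2: 14, day 3: 11, day 4: 0, day 5: 0, day 6: 0.
Peak is 16.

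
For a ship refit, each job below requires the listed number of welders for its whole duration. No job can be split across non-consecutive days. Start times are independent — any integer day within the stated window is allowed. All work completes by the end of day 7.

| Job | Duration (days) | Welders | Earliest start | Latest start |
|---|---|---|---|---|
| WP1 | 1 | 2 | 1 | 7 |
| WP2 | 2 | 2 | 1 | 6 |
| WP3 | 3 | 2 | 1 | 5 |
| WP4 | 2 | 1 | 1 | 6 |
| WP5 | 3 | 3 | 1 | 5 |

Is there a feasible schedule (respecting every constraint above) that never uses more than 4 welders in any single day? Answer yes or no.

Schedule WP1@1, WP2@1, WP3@2, WP4@3, WP5@5: d1:4  d2:4  d3:3  d4:3  d5:3  d6:3  d7:3 — peak 4 ≤ 4.

yes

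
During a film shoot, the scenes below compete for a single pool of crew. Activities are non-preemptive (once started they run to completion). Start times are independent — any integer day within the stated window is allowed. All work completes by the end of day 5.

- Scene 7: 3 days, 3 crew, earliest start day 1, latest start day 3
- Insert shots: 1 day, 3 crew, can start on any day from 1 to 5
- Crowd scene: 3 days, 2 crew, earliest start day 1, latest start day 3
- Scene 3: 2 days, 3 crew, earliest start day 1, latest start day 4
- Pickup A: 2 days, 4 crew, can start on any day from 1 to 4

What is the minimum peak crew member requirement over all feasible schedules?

8

Early-start (Scene 7@1, Insert shots@1, Crowd scene@1, Scene 3@1, Pickup A@1) gives peak 15: d1:15  d2:12  d3:5  d4:0  d5:0.
Shift Scene 3→2, Pickup A→4.
Schedule Scene 7@1, Insert shots@1, Crowd scene@1, Scene 3@2, Pickup A@4: d1:8  d2:8  d3:8  d4:4  d5:4 — peak 8.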